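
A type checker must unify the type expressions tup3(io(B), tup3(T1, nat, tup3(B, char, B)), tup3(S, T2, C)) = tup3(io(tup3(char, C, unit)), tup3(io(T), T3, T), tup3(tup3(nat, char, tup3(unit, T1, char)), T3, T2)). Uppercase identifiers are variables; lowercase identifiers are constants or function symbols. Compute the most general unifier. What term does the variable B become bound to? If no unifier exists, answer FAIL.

Decompose tup3/3: io(B) = io(tup3(char, C, unit)),  tup3(T1, nat, tup3(B, char, B)) = tup3(io(T), T3, T),  tup3(S, T2, C) = tup3(tup3(nat, char, tup3(unit, T1, char)), T3, T2).
Decompose io/1: B = tup3(char, C, unit).
Bind B := tup3(char, C, unit); substituting into the one remaining equation that mentions B gives: tup3(T1, nat, tup3(tup3(char, C, unit), char, tup3(char, C, unit))) = tup3(io(T), T3, T).
Decompose tup3/3: T1 = io(T),  nat = T3,  tup3(tup3(char, C, unit), char, tup3(char, C, unit)) = T.
Bind T1 := io(T); substituting into the one remaining equation that mentions T1 gives: tup3(S, T2, C) = tup3(tup3(nat, char, tup3(unit, io(T), char)), T3, T2).
Bind T3 := nat; substituting into the one remaining equation that mentions T3 gives: tup3(S, T2, C) = tup3(tup3(nat, char, tup3(unit, io(T), char)), nat, T2).
Bind T := tup3(tup3(char, C, unit), char, tup3(char, C, unit)); substituting into the remaining equation gives: tup3(S, T2, C) = tup3(tup3(nat, char, tup3(unit, io(tup3(tup3(char, C, unit), char, tup3(char, C, unit))), char)), nat, T2). Substituting into the earlier binding gives T1 := io(tup3(tup3(char, C, unit), char, tup3(char, C, unit))).
Decompose tup3/3: S = tup3(nat, char, tup3(unit, io(tup3(tup3(char, C, unit), char, tup3(char, C, unit))), char)),  T2 = nat,  C = T2.
Bind S := tup3(nat, char, tup3(unit, io(tup3(tup3(char, C, unit), char, tup3(char, C, unit))), char)); no other remaining equation mentions S.
Bind T2 := nat; substituting into the remaining equation gives: C = nat.
Bind C := nat. Substituting into the earlier bindings gives B := tup3(char, nat, unit), T1 := io(tup3(tup3(char, nat, unit), char, tup3(char, nat, unit))), T := tup3(tup3(char, nat, unit), char, tup3(char, nat, unit)), S := tup3(nat, char, tup3(unit, io(tup3(tup3(char, nat, unit), char, tup3(char, nat, unit))), char)).
MGU = { B -> tup3(char, nat, unit), T1 -> io(tup3(tup3(char, nat, unit), char, tup3(char, nat, unit))), T3 -> nat, T -> tup3(tup3(char, nat, unit), char, tup3(char, nat, unit)), S -> tup3(nat, char, tup3(unit, io(tup3(tup3(char, nat, unit), char, tup3(char, nat, unit))), char)), T2 -> nat, C -> nat }, so B -> tup3(char, nat, unit).

tup3(char, nat, unit)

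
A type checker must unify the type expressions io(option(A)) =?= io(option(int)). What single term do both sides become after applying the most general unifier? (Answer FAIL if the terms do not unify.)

io(option(int))

Decompose io/1: option(A) =?= option(int).
Decompose option/1: A =?= int.
Bind A := int.
Applying the MGU to either side gives io(option(int)).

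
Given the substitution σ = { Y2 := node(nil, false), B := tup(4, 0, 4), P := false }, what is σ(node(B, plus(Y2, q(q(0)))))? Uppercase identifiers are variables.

Replace each occurrence of Y2 with node(nil, false).
Replace each occurrence of B with tup(4, 0, 4).
Result: node(tup(4, 0, 4), plus(node(nil, false), q(q(0)))).

node(tup(4, 0, 4), plus(node(nil, false), q(q(0))))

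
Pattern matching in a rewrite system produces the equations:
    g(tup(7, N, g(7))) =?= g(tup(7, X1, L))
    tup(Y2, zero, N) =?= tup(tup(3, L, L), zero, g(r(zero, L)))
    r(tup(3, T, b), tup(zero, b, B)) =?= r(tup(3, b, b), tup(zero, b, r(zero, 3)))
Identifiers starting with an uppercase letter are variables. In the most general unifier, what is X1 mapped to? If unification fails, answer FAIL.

Decompose g/1: tup(7, N, g(7)) =?= tup(7, X1, L).
Decompose tup/3: 7 =?= 7,  N =?= X1,  g(7) =?= L.
Delete trivial equation 7 =?= 7.
Bind N := X1; substituting into the one remaining equation that mentions N gives: tup(Y2, zero, X1) =?= tup(tup(3, L, L), zero, g(r(zero, L))).
Bind L := g(7); substituting into the one remaining equation that mentions L gives: tup(Y2, zero, X1) =?= tup(tup(3, g(7), g(7)), zero, g(r(zero, g(7)))).
Decompose tup/3: Y2 =?= tup(3, g(7), g(7)),  zero =?= zero,  X1 =?= g(r(zero, g(7))).
Bind Y2 := tup(3, g(7), g(7)); no other remaining equation mentions Y2.
Delete trivial equation zero =?= zero.
Bind X1 := g(r(zero, g(7))); no other remaining equation mentions X1. Substituting into the earlier binding gives N := g(r(zero, g(7))).
Decompose r/2: tup(3, T, b) =?= tup(3, b, b),  tup(zero, b, B) =?= tup(zero, b, r(zero, 3)).
Decompose tup/3: 3 =?= 3,  T =?= b,  b =?= b.
Delete trivial equation 3 =?= 3.
Bind T := b; no other remaining equation mentions T.
Delete trivial equation b =?= b.
Decompose tup/3: zero =?= zero,  b =?= b,  B =?= r(zero, 3).
Delete trivial equation zero =?= zero.
Delete trivial equation b =?= b.
Bind B := r(zero, 3).
MGU = { N -> g(r(zero, g(7))), L -> g(7), Y2 -> tup(3, g(7), g(7)), X1 -> g(r(zero, g(7))), T -> b, B -> r(zero, 3) }, so X1 -> g(r(zero, g(7))).

g(r(zero, g(7)))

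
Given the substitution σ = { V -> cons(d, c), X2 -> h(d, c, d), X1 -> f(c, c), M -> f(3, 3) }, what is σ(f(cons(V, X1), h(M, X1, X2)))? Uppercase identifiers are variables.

f(cons(cons(d, c), f(c, c)), h(f(3, 3), f(c, c), h(d, c, d)))

Replace each occurrence of V with cons(d, c).
Replace each occurrence of X2 with h(d, c, d).
Replace each occurrence of X1 with f(c, c).
Replace each occurrence of M with f(3, 3).
Result: f(cons(cons(d, c), f(c, c)), h(f(3, 3), f(c, c), h(d, c, d))).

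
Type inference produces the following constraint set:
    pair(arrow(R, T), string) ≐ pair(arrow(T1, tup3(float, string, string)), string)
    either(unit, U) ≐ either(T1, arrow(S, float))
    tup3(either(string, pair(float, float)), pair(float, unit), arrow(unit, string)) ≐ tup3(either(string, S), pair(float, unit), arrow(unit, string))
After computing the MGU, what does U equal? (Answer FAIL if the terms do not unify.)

Decompose pair/2: arrow(R, T) ≐ arrow(T1, tup3(float, string, string)),  string ≐ string.
Decompose arrow/2: R ≐ T1,  T ≐ tup3(float, string, string).
Bind R := T1; no other remaining equation mentions R.
Bind T := tup3(float, string, string); no other remaining equation mentions T.
Delete trivial equation string ≐ string.
Decompose either/2: unit ≐ T1,  U ≐ arrow(S, float).
Bind T1 := unit; no other remaining equation mentions T1. Substituting into the earlier binding gives R := unit.
Bind U := arrow(S, float); no other remaining equation mentions U.
Decompose tup3/3: either(string, pair(float, float)) ≐ either(string, S),  pair(float, unit) ≐ pair(float, unit),  arrow(unit, string) ≐ arrow(unit, string).
Decompose either/2: string ≐ string,  pair(float, float) ≐ S.
Delete trivial equation string ≐ string.
Bind S := pair(float, float); no other remaining equation mentions S. Substituting into the earlier binding gives U := arrow(pair(float, float), float).
Delete trivial equation pair(float, unit) ≐ pair(float, unit).
Delete trivial equation arrow(unit, string) ≐ arrow(unit, string).
MGU = { R ↦ unit, T ↦ tup3(float, string, string), T1 ↦ unit, U ↦ arrow(pair(float, float), float), S ↦ pair(float, float) }, so U ↦ arrow(pair(float, float), float).

arrow(pair(float, float), float)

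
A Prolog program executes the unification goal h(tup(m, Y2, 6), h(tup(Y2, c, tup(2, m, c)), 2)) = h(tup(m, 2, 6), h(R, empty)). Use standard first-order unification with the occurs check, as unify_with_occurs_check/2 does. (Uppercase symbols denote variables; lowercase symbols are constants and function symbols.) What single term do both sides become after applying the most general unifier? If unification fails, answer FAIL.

Decompose h/2: tup(m, Y2, 6) = tup(m, 2, 6),  h(tup(Y2, c, tup(2, m, c)), 2) = h(R, empty).
Decompose tup/3: m = m,  Y2 = 2,  6 = 6.
Delete trivial equation m = m.
Bind Y2 := 2; substituting into the one remaining equation that mentions Y2 gives: h(tup(2, c, tup(2, m, c)), 2) = h(R, empty).
Delete trivial equation 6 = 6.
Decompose h/2: tup(2, c, tup(2, m, c)) = R,  2 = empty.
Bind R := tup(2, c, tup(2, m, c)); no other remaining equation mentions R.
Clash: constants 2 and empty differ; no unifier exists.

FAIL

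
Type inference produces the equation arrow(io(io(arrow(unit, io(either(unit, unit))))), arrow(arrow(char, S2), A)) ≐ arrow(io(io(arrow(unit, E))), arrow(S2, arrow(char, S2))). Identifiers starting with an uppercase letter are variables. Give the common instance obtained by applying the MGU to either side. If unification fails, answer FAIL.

Decompose arrow/2: io(io(arrow(unit, io(either(unit, unit))))) ≐ io(io(arrow(unit, E))),  arrow(arrow(char, S2), A) ≐ arrow(S2, arrow(char, S2)).
Decompose io/1: io(arrow(unit, io(either(unit, unit)))) ≐ io(arrow(unit, E)).
Decompose io/1: arrow(unit, io(either(unit, unit))) ≐ arrow(unit, E).
Decompose arrow/2: unit ≐ unit,  io(either(unit, unit)) ≐ E.
Delete trivial equation unit ≐ unit.
Bind E := io(either(unit, unit)); no other remaining equation mentions E.
Decompose arrow/2: arrow(char, S2) ≐ S2,  A ≐ arrow(char, S2).
Occurs check fails: S2 occurs in arrow(char, S2); the equation S2 ≐ arrow(char, S2) has no finite solution.

FAIL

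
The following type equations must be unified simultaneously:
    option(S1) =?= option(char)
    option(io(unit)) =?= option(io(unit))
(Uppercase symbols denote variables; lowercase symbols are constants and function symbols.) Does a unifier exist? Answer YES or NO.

YES

Decompose option/1: S1 =?= char.
Bind S1 := char; no other remaining equation mentions S1.
Delete trivial equation option(io(unit)) =?= option(io(unit)).
No equations remain and no clash or occurs-check failure arose, so a unifier exists.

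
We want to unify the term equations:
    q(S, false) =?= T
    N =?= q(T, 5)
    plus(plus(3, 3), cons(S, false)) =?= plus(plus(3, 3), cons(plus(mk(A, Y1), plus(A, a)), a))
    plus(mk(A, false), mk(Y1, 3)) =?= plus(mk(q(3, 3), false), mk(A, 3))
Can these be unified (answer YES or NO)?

Bind T := q(S, false); substituting into the one remaining equation that mentions T gives: N =?= q(q(S, false), 5).
Bind N := q(q(S, false), 5); no other remaining equation mentions N.
Decompose plus/2: plus(3, 3) =?= plus(3, 3),  cons(S, false) =?= cons(plus(mk(A, Y1), plus(A, a)), a).
Delete trivial equation plus(3, 3) =?= plus(3, 3).
Decompose cons/2: S =?= plus(mk(A, Y1), plus(A, a)),  false =?= a.
Bind S := plus(mk(A, Y1), plus(A, a)); no other remaining equation mentions S. Substituting into the earlier bindings gives T := q(plus(mk(A, Y1), plus(A, a)), false), N := q(q(plus(mk(A, Y1), plus(A, a)), false), 5).
Clash: constants false and a differ; no unifier exists.

NO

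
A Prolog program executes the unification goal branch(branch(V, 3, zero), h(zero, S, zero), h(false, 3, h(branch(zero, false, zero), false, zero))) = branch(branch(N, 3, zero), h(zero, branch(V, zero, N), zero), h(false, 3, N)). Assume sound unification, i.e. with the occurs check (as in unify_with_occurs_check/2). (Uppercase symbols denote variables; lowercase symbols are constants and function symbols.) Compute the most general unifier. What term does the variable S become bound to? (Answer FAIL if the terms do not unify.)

Decompose branch/3: branch(V, 3, zero) = branch(N, 3, zero),  h(zero, S, zero) = h(zero, branch(V, zero, N), zero),  h(false, 3, h(branch(zero, false, zero), false, zero)) = h(false, 3, N).
Decompose branch/3: V = N,  3 = 3,  zero = zero.
Bind V := N; substituting into the one remaining equation that mentions V gives: h(zero, S, zero) = h(zero, branch(N, zero, N), zero).
Delete trivial equation 3 = 3.
Delete trivial equation zero = zero.
Decompose h/3: zero = zero,  S = branch(N, zero, N),  zero = zero.
Delete trivial equation zero = zero.
Bind S := branch(N, zero, N); no other remaining equation mentions S.
Delete trivial equation zero = zero.
Decompose h/3: false = false,  3 = 3,  h(branch(zero, false, zero), false, zero) = N.
Delete trivial equation false = false.
Delete trivial equation 3 = 3.
Bind N := h(branch(zero, false, zero), false, zero). Substituting into the earlier bindings gives V := h(branch(zero, false, zero), false, zero), S := branch(h(branch(zero, false, zero), false, zero), zero, h(branch(zero, false, zero), false, zero)).
MGU = { V ↦ h(branch(zero, false, zero), false, zero), S ↦ branch(h(branch(zero, false, zero), false, zero), zero, h(branch(zero, false, zero), false, zero)), N ↦ h(branch(zero, false, zero), false, zero) }, so S ↦ branch(h(branch(zero, false, zero), false, zero), zero, h(branch(zero, false, zero), false, zero)).

branch(h(branch(zero, false, zero), false, zero), zero, h(branch(zero, false, zero), false, zero))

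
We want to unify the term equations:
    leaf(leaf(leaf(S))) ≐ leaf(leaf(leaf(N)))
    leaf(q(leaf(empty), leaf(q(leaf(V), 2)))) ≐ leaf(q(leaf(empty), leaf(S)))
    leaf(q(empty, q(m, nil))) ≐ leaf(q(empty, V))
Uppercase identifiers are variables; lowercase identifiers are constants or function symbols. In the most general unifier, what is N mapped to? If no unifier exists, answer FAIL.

Decompose leaf/1: leaf(leaf(S)) ≐ leaf(leaf(N)).
Decompose leaf/1: leaf(S) ≐ leaf(N).
Decompose leaf/1: S ≐ N.
Bind S := N; substituting into the one remaining equation that mentions S gives: leaf(q(leaf(empty), leaf(q(leaf(V), 2)))) ≐ leaf(q(leaf(empty), leaf(N))).
Decompose leaf/1: q(leaf(empty), leaf(q(leaf(V), 2))) ≐ q(leaf(empty), leaf(N)).
Decompose q/2: leaf(empty) ≐ leaf(empty),  leaf(q(leaf(V), 2)) ≐ leaf(N).
Delete trivial equation leaf(empty) ≐ leaf(empty).
Decompose leaf/1: q(leaf(V), 2) ≐ N.
Bind N := q(leaf(V), 2); no other remaining equation mentions N. Substituting into the earlier binding gives S := q(leaf(V), 2).
Decompose leaf/1: q(empty, q(m, nil)) ≐ q(empty, V).
Decompose q/2: empty ≐ empty,  q(m, nil) ≐ V.
Delete trivial equation empty ≐ empty.
Bind V := q(m, nil). Substituting into the earlier bindings gives S := q(leaf(q(m, nil)), 2), N := q(leaf(q(m, nil)), 2).
MGU = { S := q(leaf(q(m, nil)), 2), N := q(leaf(q(m, nil)), 2), V := q(m, nil) }, so N := q(leaf(q(m, nil)), 2).

q(leaf(q(m, nil)), 2)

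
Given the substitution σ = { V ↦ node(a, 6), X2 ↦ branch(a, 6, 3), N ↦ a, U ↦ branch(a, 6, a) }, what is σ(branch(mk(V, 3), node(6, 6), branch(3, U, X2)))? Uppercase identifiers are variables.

Replace each occurrence of V with node(a, 6).
Replace each occurrence of X2 with branch(a, 6, 3).
Replace each occurrence of U with branch(a, 6, a).
Result: branch(mk(node(a, 6), 3), node(6, 6), branch(3, branch(a, 6, a), branch(a, 6, 3))).

branch(mk(node(a, 6), 3), node(6, 6), branch(3, branch(a, 6, a), branch(a, 6, 3)))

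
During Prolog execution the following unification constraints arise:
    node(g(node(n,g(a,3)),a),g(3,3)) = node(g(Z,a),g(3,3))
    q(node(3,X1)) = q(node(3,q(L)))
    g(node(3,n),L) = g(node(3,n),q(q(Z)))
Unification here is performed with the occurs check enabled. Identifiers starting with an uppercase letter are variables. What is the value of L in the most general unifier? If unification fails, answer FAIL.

Decompose node/2: g(node(n,g(a,3)),a) = g(Z,a),  g(3,3) = g(3,3).
Decompose g/2: node(n,g(a,3)) = Z,  a = a.
Bind Z := node(n,g(a,3)); substituting into the one remaining equation that mentions Z gives: g(node(3,n),L) = g(node(3,n),q(q(node(n,g(a,3))))).
Delete trivial equation a = a.
Delete trivial equation g(3,3) = g(3,3).
Decompose q/1: node(3,X1) = node(3,q(L)).
Decompose node/2: 3 = 3,  X1 = q(L).
Delete trivial equation 3 = 3.
Bind X1 := q(L); no other remaining equation mentions X1.
Decompose g/2: node(3,n) = node(3,n),  L = q(q(node(n,g(a,3)))).
Delete trivial equation node(3,n) = node(3,n).
Bind L := q(q(node(n,g(a,3)))). Substituting into the earlier binding gives X1 := q(q(q(node(n,g(a,3))))).
MGU = { Z -> node(n,g(a,3)), X1 -> q(q(q(node(n,g(a,3))))), L -> q(q(node(n,g(a,3)))) }, so L -> q(q(node(n,g(a,3)))).

q(q(node(n,g(a,3))))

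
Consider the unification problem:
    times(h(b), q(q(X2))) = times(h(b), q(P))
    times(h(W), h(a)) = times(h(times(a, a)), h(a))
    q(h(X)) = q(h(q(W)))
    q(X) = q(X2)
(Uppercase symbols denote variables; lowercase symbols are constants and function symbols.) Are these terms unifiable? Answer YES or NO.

YES

Decompose times/2: h(b) = h(b),  q(q(X2)) = q(P).
Delete trivial equation h(b) = h(b).
Decompose q/1: q(X2) = P.
Bind P := q(X2); no other remaining equation mentions P.
Decompose times/2: h(W) = h(times(a, a)),  h(a) = h(a).
Decompose h/1: W = times(a, a).
Bind W := times(a, a); substituting into the one remaining equation that mentions W gives: q(h(X)) = q(h(q(times(a, a)))).
Delete trivial equation h(a) = h(a).
Decompose q/1: h(X) = h(q(times(a, a))).
Decompose h/1: X = q(times(a, a)).
Bind X := q(times(a, a)); substituting into the remaining equation gives: q(q(times(a, a))) = q(X2).
Decompose q/1: q(times(a, a)) = X2.
Bind X2 := q(times(a, a)). Substituting into the earlier binding gives P := q(q(times(a, a))).
No equations remain and no clash or occurs-check failure arose, so a unifier exists.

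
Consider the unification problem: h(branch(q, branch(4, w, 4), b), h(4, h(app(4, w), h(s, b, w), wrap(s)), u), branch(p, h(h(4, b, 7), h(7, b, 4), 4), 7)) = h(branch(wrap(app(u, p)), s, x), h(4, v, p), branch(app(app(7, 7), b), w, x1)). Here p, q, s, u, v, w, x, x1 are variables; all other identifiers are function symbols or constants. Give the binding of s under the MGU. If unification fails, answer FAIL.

branch(4, h(h(4, b, 7), h(7, b, 4), 4), 4)

Decompose h/3: branch(q, branch(4, w, 4), b) = branch(wrap(app(u, p)), s, x),  h(4, h(app(4, w), h(s, b, w), wrap(s)), u) = h(4, v, p),  branch(p, h(h(4, b, 7), h(7, b, 4), 4), 7) = branch(app(app(7, 7), b), w, x1).
Decompose branch/3: q = wrap(app(u, p)),  branch(4, w, 4) = s,  b = x.
Bind q := wrap(app(u, p)); no other remaining equation mentions q.
Bind s := branch(4, w, 4); substituting into the one remaining equation that mentions s gives: h(4, h(app(4, w), h(branch(4, w, 4), b, w), wrap(branch(4, w, 4))), u) = h(4, v, p).
Bind x := b; no other remaining equation mentions x.
Decompose h/3: 4 = 4,  h(app(4, w), h(branch(4, w, 4), b, w), wrap(branch(4, w, 4))) = v,  u = p.
Delete trivial equation 4 = 4.
Bind v := h(app(4, w), h(branch(4, w, 4), b, w), wrap(branch(4, w, 4))); no other remaining equation mentions v.
Bind u := p; no other remaining equation mentions u. Substituting into the earlier binding gives q := wrap(app(p, p)).
Decompose branch/3: p = app(app(7, 7), b),  h(h(4, b, 7), h(7, b, 4), 4) = w,  7 = x1.
Bind p := app(app(7, 7), b); no other remaining equation mentions p. Substituting into the earlier bindings gives q := wrap(app(app(app(7, 7), b), app(app(7, 7), b))), u := app(app(7, 7), b).
Bind w := h(h(4, b, 7), h(7, b, 4), 4); no other remaining equation mentions w. Substituting into the earlier bindings gives s := branch(4, h(h(4, b, 7), h(7, b, 4), 4), 4), v := h(app(4, h(h(4, b, 7), h(7, b, 4), 4)), h(branch(4, h(h(4, b, 7), h(7, b, 4), 4), 4), b, h(h(4, b, 7), h(7, b, 4), 4)), wrap(branch(4, h(h(4, b, 7), h(7, b, 4), 4), 4))).
Bind x1 := 7.
MGU = { q ↦ wrap(app(app(app(7, 7), b), app(app(7, 7), b))), s ↦ branch(4, h(h(4, b, 7), h(7, b, 4), 4), 4), x ↦ b, v ↦ h(app(4, h(h(4, b, 7), h(7, b, 4), 4)), h(branch(4, h(h(4, b, 7), h(7, b, 4), 4), 4), b, h(h(4, b, 7), h(7, b, 4), 4)), wrap(branch(4, h(h(4, b, 7), h(7, b, 4), 4), 4))), u ↦ app(app(7, 7), b), p ↦ app(app(7, 7), b), w ↦ h(h(4, b, 7), h(7, b, 4), 4), x1 ↦ 7 }, so s ↦ branch(4, h(h(4, b, 7), h(7, b, 4), 4), 4).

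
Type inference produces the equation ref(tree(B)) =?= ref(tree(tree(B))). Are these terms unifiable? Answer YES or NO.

NO

Decompose ref/1: tree(B) =?= tree(tree(B)).
Decompose tree/1: B =?= tree(B).
Occurs check fails: B occurs in tree(B); the equation B =?= tree(B) has no finite solution.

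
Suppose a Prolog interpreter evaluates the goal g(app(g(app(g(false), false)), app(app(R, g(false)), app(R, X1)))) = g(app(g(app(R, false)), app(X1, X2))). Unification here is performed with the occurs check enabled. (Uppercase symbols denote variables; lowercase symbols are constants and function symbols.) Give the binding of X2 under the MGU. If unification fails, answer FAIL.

Decompose g/1: app(g(app(g(false), false)), app(app(R, g(false)), app(R, X1))) = app(g(app(R, false)), app(X1, X2)).
Decompose app/2: g(app(g(false), false)) = g(app(R, false)),  app(app(R, g(false)), app(R, X1)) = app(X1, X2).
Decompose g/1: app(g(false), false) = app(R, false).
Decompose app/2: g(false) = R,  false = false.
Bind R := g(false); substituting into the one remaining equation that mentions R gives: app(app(g(false), g(false)), app(g(false), X1)) = app(X1, X2).
Delete trivial equation false = false.
Decompose app/2: app(g(false), g(false)) = X1,  app(g(false), X1) = X2.
Bind X1 := app(g(false), g(false)); substituting into the remaining equation gives: app(g(false), app(g(false), g(false))) = X2.
Bind X2 := app(g(false), app(g(false), g(false))).
MGU = { R ↦ g(false), X1 ↦ app(g(false), g(false)), X2 ↦ app(g(false), app(g(false), g(false))) }, so X2 ↦ app(g(false), app(g(false), g(false))).

app(g(false), app(g(false), g(false)))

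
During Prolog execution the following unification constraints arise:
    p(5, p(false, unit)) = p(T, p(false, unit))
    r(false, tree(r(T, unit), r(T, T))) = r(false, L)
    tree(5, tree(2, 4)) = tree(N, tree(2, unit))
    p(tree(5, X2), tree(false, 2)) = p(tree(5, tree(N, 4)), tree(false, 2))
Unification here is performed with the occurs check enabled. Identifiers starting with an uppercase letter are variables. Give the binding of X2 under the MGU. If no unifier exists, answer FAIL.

Decompose p/2: 5 = T,  p(false, unit) = p(false, unit).
Bind T := 5; substituting into the one remaining equation that mentions T gives: r(false, tree(r(5, unit), r(5, 5))) = r(false, L).
Delete trivial equation p(false, unit) = p(false, unit).
Decompose r/2: false = false,  tree(r(5, unit), r(5, 5)) = L.
Delete trivial equation false = false.
Bind L := tree(r(5, unit), r(5, 5)); no other remaining equation mentions L.
Decompose tree/2: 5 = N,  tree(2, 4) = tree(2, unit).
Bind N := 5; substituting into the one remaining equation that mentions N gives: p(tree(5, X2), tree(false, 2)) = p(tree(5, tree(5, 4)), tree(false, 2)).
Decompose tree/2: 2 = 2,  4 = unit.
Delete trivial equation 2 = 2.
Clash: constants 4 and unit differ; no unifier exists.

FAIL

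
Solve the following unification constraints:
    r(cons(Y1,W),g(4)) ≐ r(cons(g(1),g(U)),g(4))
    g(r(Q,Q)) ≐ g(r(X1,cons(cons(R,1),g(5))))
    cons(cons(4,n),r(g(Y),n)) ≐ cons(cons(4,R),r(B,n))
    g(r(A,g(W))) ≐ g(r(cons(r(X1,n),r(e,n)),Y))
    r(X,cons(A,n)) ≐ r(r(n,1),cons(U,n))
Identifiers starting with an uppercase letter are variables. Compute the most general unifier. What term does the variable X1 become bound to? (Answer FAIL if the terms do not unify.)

Decompose r/2: cons(Y1,W) ≐ cons(g(1),g(U)),  g(4) ≐ g(4).
Decompose cons/2: Y1 ≐ g(1),  W ≐ g(U).
Bind Y1 := g(1); no other remaining equation mentions Y1.
Bind W := g(U); substituting into the one remaining equation that mentions W gives: g(r(A,g(g(U)))) ≐ g(r(cons(r(X1,n),r(e,n)),Y)).
Delete trivial equation g(4) ≐ g(4).
Decompose g/1: r(Q,Q) ≐ r(X1,cons(cons(R,1),g(5))).
Decompose r/2: Q ≐ X1,  Q ≐ cons(cons(R,1),g(5)).
Bind Q := X1; substituting into the one remaining equation that mentions Q gives: X1 ≐ cons(cons(R,1),g(5)).
Bind X1 := cons(cons(R,1),g(5)); substituting into the one remaining equation that mentions X1 gives: g(r(A,g(g(U)))) ≐ g(r(cons(r(cons(cons(R,1),g(5)),n),r(e,n)),Y)). Substituting into the earlier binding gives Q := cons(cons(R,1),g(5)).
Decompose cons/2: cons(4,n) ≐ cons(4,R),  r(g(Y),n) ≐ r(B,n).
Decompose cons/2: 4 ≐ 4,  n ≐ R.
Delete trivial equation 4 ≐ 4.
Bind R := n; substituting into the one remaining equation that mentions R gives: g(r(A,g(g(U)))) ≐ g(r(cons(r(cons(cons(n,1),g(5)),n),r(e,n)),Y)). Substituting into the earlier bindings gives Q := cons(cons(n,1),g(5)), X1 := cons(cons(n,1),g(5)).
Decompose r/2: g(Y) ≐ B,  n ≐ n.
Bind B := g(Y); no other remaining equation mentions B.
Delete trivial equation n ≐ n.
Decompose g/1: r(A,g(g(U))) ≐ r(cons(r(cons(cons(n,1),g(5)),n),r(e,n)),Y).
Decompose r/2: A ≐ cons(r(cons(cons(n,1),g(5)),n),r(e,n)),  g(g(U)) ≐ Y.
Bind A := cons(r(cons(cons(n,1),g(5)),n),r(e,n)); substituting into the one remaining equation that mentions A gives: r(X,cons(cons(r(cons(cons(n,1),g(5)),n),r(e,n)),n)) ≐ r(r(n,1),cons(U,n)).
Bind Y := g(g(U)); no other remaining equation mentions Y. Substituting into the earlier binding gives B := g(g(g(U))).
Decompose r/2: X ≐ r(n,1),  cons(cons(r(cons(cons(n,1),g(5)),n),r(e,n)),n) ≐ cons(U,n).
Bind X := r(n,1); no other remaining equation mentions X.
Decompose cons/2: cons(r(cons(cons(n,1),g(5)),n),r(e,n)) ≐ U,  n ≐ n.
Bind U := cons(r(cons(cons(n,1),g(5)),n),r(e,n)); no other remaining equation mentions U. Substituting into the earlier bindings gives W := g(cons(r(cons(cons(n,1),g(5)),n),r(e,n))), B := g(g(g(cons(r(cons(cons(n,1),g(5)),n),r(e,n))))), Y := g(g(cons(r(cons(cons(n,1),g(5)),n),r(e,n)))).
Delete trivial equation n ≐ n.
MGU = { Y1 := g(1), W := g(cons(r(cons(cons(n,1),g(5)),n),r(e,n))), Q := cons(cons(n,1),g(5)), X1 := cons(cons(n,1),g(5)), R := n, B := g(g(g(cons(r(cons(cons(n,1),g(5)),n),r(e,n))))), A := cons(r(cons(cons(n,1),g(5)),n),r(e,n)), Y := g(g(cons(r(cons(cons(n,1),g(5)),n),r(e,n)))), X := r(n,1), U := cons(r(cons(cons(n,1),g(5)),n),r(e,n)) }, so X1 := cons(cons(n,1),g(5)).

cons(cons(n,1),g(5))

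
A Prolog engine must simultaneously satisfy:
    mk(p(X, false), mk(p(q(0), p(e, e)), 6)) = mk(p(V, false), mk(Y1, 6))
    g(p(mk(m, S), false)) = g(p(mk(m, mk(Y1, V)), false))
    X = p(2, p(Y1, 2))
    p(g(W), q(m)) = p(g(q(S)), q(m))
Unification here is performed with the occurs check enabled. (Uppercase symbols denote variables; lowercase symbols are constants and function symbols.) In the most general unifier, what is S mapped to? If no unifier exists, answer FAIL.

mk(p(q(0), p(e, e)), p(2, p(p(q(0), p(e, e)), 2)))

Decompose mk/2: p(X, false) = p(V, false),  mk(p(q(0), p(e, e)), 6) = mk(Y1, 6).
Decompose p/2: X = V,  false = false.
Bind X := V; substituting into the one remaining equation that mentions X gives: V = p(2, p(Y1, 2)).
Delete trivial equation false = false.
Decompose mk/2: p(q(0), p(e, e)) = Y1,  6 = 6.
Bind Y1 := p(q(0), p(e, e)); substituting into the 2 remaining equations that mention Y1 gives: g(p(mk(m, S), false)) = g(p(mk(m, mk(p(q(0), p(e, e)), V)), false)),  V = p(2, p(p(q(0), p(e, e)), 2)).
Delete trivial equation 6 = 6.
Decompose g/1: p(mk(m, S), false) = p(mk(m, mk(p(q(0), p(e, e)), V)), false).
Decompose p/2: mk(m, S) = mk(m, mk(p(q(0), p(e, e)), V)),  false = false.
Decompose mk/2: m = m,  S = mk(p(q(0), p(e, e)), V).
Delete trivial equation m = m.
Bind S := mk(p(q(0), p(e, e)), V); substituting into the one remaining equation that mentions S gives: p(g(W), q(m)) = p(g(q(mk(p(q(0), p(e, e)), V))), q(m)).
Delete trivial equation false = false.
Bind V := p(2, p(p(q(0), p(e, e)), 2)); substituting into the remaining equation gives: p(g(W), q(m)) = p(g(q(mk(p(q(0), p(e, e)), p(2, p(p(q(0), p(e, e)), 2))))), q(m)). Substituting into the earlier bindings gives X := p(2, p(p(q(0), p(e, e)), 2)), S := mk(p(q(0), p(e, e)), p(2, p(p(q(0), p(e, e)), 2))).
Decompose p/2: g(W) = g(q(mk(p(q(0), p(e, e)), p(2, p(p(q(0), p(e, e)), 2))))),  q(m) = q(m).
Decompose g/1: W = q(mk(p(q(0), p(e, e)), p(2, p(p(q(0), p(e, e)), 2)))).
Bind W := q(mk(p(q(0), p(e, e)), p(2, p(p(q(0), p(e, e)), 2)))); no other remaining equation mentions W.
Delete trivial equation q(m) = q(m).
MGU = { X -> p(2, p(p(q(0), p(e, e)), 2)), Y1 -> p(q(0), p(e, e)), S -> mk(p(q(0), p(e, e)), p(2, p(p(q(0), p(e, e)), 2))), V -> p(2, p(p(q(0), p(e, e)), 2)), W -> q(mk(p(q(0), p(e, e)), p(2, p(p(q(0), p(e, e)), 2)))) }, so S -> mk(p(q(0), p(e, e)), p(2, p(p(q(0), p(e, e)), 2))).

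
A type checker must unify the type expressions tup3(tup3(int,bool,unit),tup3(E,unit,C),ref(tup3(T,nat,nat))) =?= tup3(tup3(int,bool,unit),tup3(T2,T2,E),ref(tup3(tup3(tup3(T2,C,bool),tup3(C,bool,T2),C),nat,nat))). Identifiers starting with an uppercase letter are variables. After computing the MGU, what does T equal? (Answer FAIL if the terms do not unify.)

Decompose tup3/3: tup3(int,bool,unit) =?= tup3(int,bool,unit),  tup3(E,unit,C) =?= tup3(T2,T2,E),  ref(tup3(T,nat,nat)) =?= ref(tup3(tup3(tup3(T2,C,bool),tup3(C,bool,T2),C),nat,nat)).
Delete trivial equation tup3(int,bool,unit) =?= tup3(int,bool,unit).
Decompose tup3/3: E =?= T2,  unit =?= T2,  C =?= E.
Bind E := T2; substituting into the one remaining equation that mentions E gives: C =?= T2.
Bind T2 := unit; substituting into the remaining equations gives: C =?= unit,  ref(tup3(T,nat,nat)) =?= ref(tup3(tup3(tup3(unit,C,bool),tup3(C,bool,unit),C),nat,nat)). Substituting into the earlier binding gives E := unit.
Bind C := unit; substituting into the remaining equation gives: ref(tup3(T,nat,nat)) =?= ref(tup3(tup3(tup3(unit,unit,bool),tup3(unit,bool,unit),unit),nat,nat)).
Decompose ref/1: tup3(T,nat,nat) =?= tup3(tup3(tup3(unit,unit,bool),tup3(unit,bool,unit),unit),nat,nat).
Decompose tup3/3: T =?= tup3(tup3(unit,unit,bool),tup3(unit,bool,unit),unit),  nat =?= nat,  nat =?= nat.
Bind T := tup3(tup3(unit,unit,bool),tup3(unit,bool,unit),unit); no other remaining equation mentions T.
Delete trivial equation nat =?= nat.
Delete trivial equation nat =?= nat.
MGU = { E := unit, T2 := unit, C := unit, T := tup3(tup3(unit,unit,bool),tup3(unit,bool,unit),unit) }, so T := tup3(tup3(unit,unit,bool),tup3(unit,bool,unit),unit).

tup3(tup3(unit,unit,bool),tup3(unit,bool,unit),unit)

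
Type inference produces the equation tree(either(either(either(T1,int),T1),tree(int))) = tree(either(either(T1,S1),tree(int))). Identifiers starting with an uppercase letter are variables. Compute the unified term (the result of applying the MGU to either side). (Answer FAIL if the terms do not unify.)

FAIL

Decompose tree/1: either(either(either(T1,int),T1),tree(int)) = either(either(T1,S1),tree(int)).
Decompose either/2: either(either(T1,int),T1) = either(T1,S1),  tree(int) = tree(int).
Decompose either/2: either(T1,int) = T1,  T1 = S1.
Occurs check fails: T1 occurs in either(T1,int); the equation T1 = either(T1,int) has no finite solution.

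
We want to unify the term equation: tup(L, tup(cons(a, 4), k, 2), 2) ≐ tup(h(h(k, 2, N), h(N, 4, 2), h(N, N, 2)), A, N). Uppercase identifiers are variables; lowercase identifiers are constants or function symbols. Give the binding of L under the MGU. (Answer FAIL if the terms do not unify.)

Decompose tup/3: L ≐ h(h(k, 2, N), h(N, 4, 2), h(N, N, 2)),  tup(cons(a, 4), k, 2) ≐ A,  2 ≐ N.
Bind L := h(h(k, 2, N), h(N, 4, 2), h(N, N, 2)); no other remaining equation mentions L.
Bind A := tup(cons(a, 4), k, 2); no other remaining equation mentions A.
Bind N := 2. Substituting into the earlier binding gives L := h(h(k, 2, 2), h(2, 4, 2), h(2, 2, 2)).
MGU = { L -> h(h(k, 2, 2), h(2, 4, 2), h(2, 2, 2)), A -> tup(cons(a, 4), k, 2), N -> 2 }, so L -> h(h(k, 2, 2), h(2, 4, 2), h(2, 2, 2)).

h(h(k, 2, 2), h(2, 4, 2), h(2, 2, 2))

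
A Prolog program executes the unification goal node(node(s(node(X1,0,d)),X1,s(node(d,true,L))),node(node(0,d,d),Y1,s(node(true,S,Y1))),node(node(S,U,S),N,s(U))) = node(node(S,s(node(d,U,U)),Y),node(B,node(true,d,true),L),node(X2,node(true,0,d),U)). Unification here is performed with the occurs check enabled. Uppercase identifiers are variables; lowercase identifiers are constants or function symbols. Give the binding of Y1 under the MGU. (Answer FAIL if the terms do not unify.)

FAIL

Decompose node/3: node(s(node(X1,0,d)),X1,s(node(d,true,L))) = node(S,s(node(d,U,U)),Y),  node(node(0,d,d),Y1,s(node(true,S,Y1))) = node(B,node(true,d,true),L),  node(node(S,U,S),N,s(U)) = node(X2,node(true,0,d),U).
Decompose node/3: s(node(X1,0,d)) = S,  X1 = s(node(d,U,U)),  s(node(d,true,L)) = Y.
Bind S := s(node(X1,0,d)); substituting into the 2 remaining equations that mention S gives: node(node(0,d,d),Y1,s(node(true,s(node(X1,0,d)),Y1))) = node(B,node(true,d,true),L),  node(node(s(node(X1,0,d)),U,s(node(X1,0,d))),N,s(U)) = node(X2,node(true,0,d),U).
Bind X1 := s(node(d,U,U)); substituting into the 2 remaining equations that mention X1 gives: node(node(0,d,d),Y1,s(node(true,s(node(s(node(d,U,U)),0,d)),Y1))) = node(B,node(true,d,true),L),  node(node(s(node(s(node(d,U,U)),0,d)),U,s(node(s(node(d,U,U)),0,d))),N,s(U)) = node(X2,node(true,0,d),U). Substituting into the earlier binding gives S := s(node(s(node(d,U,U)),0,d)).
Bind Y := s(node(d,true,L)); no other remaining equation mentions Y.
Decompose node/3: node(0,d,d) = B,  Y1 = node(true,d,true),  s(node(true,s(node(s(node(d,U,U)),0,d)),Y1)) = L.
Bind B := node(0,d,d); no other remaining equation mentions B.
Bind Y1 := node(true,d,true); substituting into the one remaining equation that mentions Y1 gives: s(node(true,s(node(s(node(d,U,U)),0,d)),node(true,d,true))) = L.
Bind L := s(node(true,s(node(s(node(d,U,U)),0,d)),node(true,d,true))); no other remaining equation mentions L. Substituting into the earlier binding gives Y := s(node(d,true,s(node(true,s(node(s(node(d,U,U)),0,d)),node(true,d,true))))).
Decompose node/3: node(s(node(s(node(d,U,U)),0,d)),U,s(node(s(node(d,U,U)),0,d))) = X2,  N = node(true,0,d),  s(U) = U.
Bind X2 := node(s(node(s(node(d,U,U)),0,d)),U,s(node(s(node(d,U,U)),0,d))); no other remaining equation mentions X2.
Bind N := node(true,0,d); no other remaining equation mentions N.
Occurs check fails: U occurs in s(U); the equation U = s(U) has no finite solution.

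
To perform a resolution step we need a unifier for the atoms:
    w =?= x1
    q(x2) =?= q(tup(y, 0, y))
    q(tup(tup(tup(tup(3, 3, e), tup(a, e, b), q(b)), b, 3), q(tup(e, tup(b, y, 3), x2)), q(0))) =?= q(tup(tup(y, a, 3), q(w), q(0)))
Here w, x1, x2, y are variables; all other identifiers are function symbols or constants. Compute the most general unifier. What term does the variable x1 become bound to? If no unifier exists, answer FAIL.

Bind w := x1; substituting into the one remaining equation that mentions w gives: q(tup(tup(tup(tup(3, 3, e), tup(a, e, b), q(b)), b, 3), q(tup(e, tup(b, y, 3), x2)), q(0))) =?= q(tup(tup(y, a, 3), q(x1), q(0))).
Decompose q/1: x2 =?= tup(y, 0, y).
Bind x2 := tup(y, 0, y); substituting into the remaining equation gives: q(tup(tup(tup(tup(3, 3, e), tup(a, e, b), q(b)), b, 3), q(tup(e, tup(b, y, 3), tup(y, 0, y))), q(0))) =?= q(tup(tup(y, a, 3), q(x1), q(0))).
Decompose q/1: tup(tup(tup(tup(3, 3, e), tup(a, e, b), q(b)), b, 3), q(tup(e, tup(b, y, 3), tup(y, 0, y))), q(0)) =?= tup(tup(y, a, 3), q(x1), q(0)).
Decompose tup/3: tup(tup(tup(3, 3, e), tup(a, e, b), q(b)), b, 3) =?= tup(y, a, 3),  q(tup(e, tup(b, y, 3), tup(y, 0, y))) =?= q(x1),  q(0) =?= q(0).
Decompose tup/3: tup(tup(3, 3, e), tup(a, e, b), q(b)) =?= y,  b =?= a,  3 =?= 3.
Bind y := tup(tup(3, 3, e), tup(a, e, b), q(b)); substituting into the one remaining equation that mentions y gives: q(tup(e, tup(b, tup(tup(3, 3, e), tup(a, e, b), q(b)), 3), tup(tup(tup(3, 3, e), tup(a, e, b), q(b)), 0, tup(tup(3, 3, e), tup(a, e, b), q(b))))) =?= q(x1). Substituting into the earlier binding gives x2 := tup(tup(tup(3, 3, e), tup(a, e, b), q(b)), 0, tup(tup(3, 3, e), tup(a, e, b), q(b))).
Clash: constants b and a differ; no unifier exists.

FAIL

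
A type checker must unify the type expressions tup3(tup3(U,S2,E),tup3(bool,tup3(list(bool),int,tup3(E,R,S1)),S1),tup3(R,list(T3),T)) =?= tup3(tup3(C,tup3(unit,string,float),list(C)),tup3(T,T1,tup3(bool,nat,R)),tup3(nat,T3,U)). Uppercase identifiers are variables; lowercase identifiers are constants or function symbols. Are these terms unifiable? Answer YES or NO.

Decompose tup3/3: tup3(U,S2,E) =?= tup3(C,tup3(unit,string,float),list(C)),  tup3(bool,tup3(list(bool),int,tup3(E,R,S1)),S1) =?= tup3(T,T1,tup3(bool,nat,R)),  tup3(R,list(T3),T) =?= tup3(nat,T3,U).
Decompose tup3/3: U =?= C,  S2 =?= tup3(unit,string,float),  E =?= list(C).
Bind U := C; substituting into the one remaining equation that mentions U gives: tup3(R,list(T3),T) =?= tup3(nat,T3,C).
Bind S2 := tup3(unit,string,float); no other remaining equation mentions S2.
Bind E := list(C); substituting into the one remaining equation that mentions E gives: tup3(bool,tup3(list(bool),int,tup3(list(C),R,S1)),S1) =?= tup3(T,T1,tup3(bool,nat,R)).
Decompose tup3/3: bool =?= T,  tup3(list(bool),int,tup3(list(C),R,S1)) =?= T1,  S1 =?= tup3(bool,nat,R).
Bind T := bool; substituting into the one remaining equation that mentions T gives: tup3(R,list(T3),bool) =?= tup3(nat,T3,C).
Bind T1 := tup3(list(bool),int,tup3(list(C),R,S1)); no other remaining equation mentions T1.
Bind S1 := tup3(bool,nat,R); no other remaining equation mentions S1. Substituting into the earlier binding gives T1 := tup3(list(bool),int,tup3(list(C),R,tup3(bool,nat,R))).
Decompose tup3/3: R =?= nat,  list(T3) =?= T3,  bool =?= C.
Bind R := nat; no other remaining equation mentions R. Substituting into the earlier bindings gives T1 := tup3(list(bool),int,tup3(list(C),nat,tup3(bool,nat,nat))), S1 := tup3(bool,nat,nat).
Occurs check fails: T3 occurs in list(T3); the equation T3 =?= list(T3) has no finite solution.

NO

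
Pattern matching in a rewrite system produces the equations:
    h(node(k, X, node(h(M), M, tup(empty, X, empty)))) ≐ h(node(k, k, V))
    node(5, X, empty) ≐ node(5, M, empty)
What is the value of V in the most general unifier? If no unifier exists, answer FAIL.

node(h(k), k, tup(empty, k, empty))

Decompose h/1: node(k, X, node(h(M), M, tup(empty, X, empty))) ≐ node(k, k, V).
Decompose node/3: k ≐ k,  X ≐ k,  node(h(M), M, tup(empty, X, empty)) ≐ V.
Delete trivial equation k ≐ k.
Bind X := k; substituting into the remaining equations gives: node(h(M), M, tup(empty, k, empty)) ≐ V,  node(5, k, empty) ≐ node(5, M, empty).
Bind V := node(h(M), M, tup(empty, k, empty)); no other remaining equation mentions V.
Decompose node/3: 5 ≐ 5,  k ≐ M,  empty ≐ empty.
Delete trivial equation 5 ≐ 5.
Bind M := k; no other remaining equation mentions M. Substituting into the earlier binding gives V := node(h(k), k, tup(empty, k, empty)).
Delete trivial equation empty ≐ empty.
MGU = { X -> k, V -> node(h(k), k, tup(empty, k, empty)), M -> k }, so V -> node(h(k), k, tup(empty, k, empty)).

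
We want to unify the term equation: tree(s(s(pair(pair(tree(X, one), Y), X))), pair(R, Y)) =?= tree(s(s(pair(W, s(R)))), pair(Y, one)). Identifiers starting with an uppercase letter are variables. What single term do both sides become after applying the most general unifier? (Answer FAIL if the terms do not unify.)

tree(s(s(pair(pair(tree(s(one), one), one), s(one)))), pair(one, one))

Decompose tree/2: s(s(pair(pair(tree(X, one), Y), X))) =?= s(s(pair(W, s(R)))),  pair(R, Y) =?= pair(Y, one).
Decompose s/1: s(pair(pair(tree(X, one), Y), X)) =?= s(pair(W, s(R))).
Decompose s/1: pair(pair(tree(X, one), Y), X) =?= pair(W, s(R)).
Decompose pair/2: pair(tree(X, one), Y) =?= W,  X =?= s(R).
Bind W := pair(tree(X, one), Y); no other remaining equation mentions W.
Bind X := s(R); no other remaining equation mentions X. Substituting into the earlier binding gives W := pair(tree(s(R), one), Y).
Decompose pair/2: R =?= Y,  Y =?= one.
Bind R := Y; no other remaining equation mentions R. Substituting into the earlier bindings gives W := pair(tree(s(Y), one), Y), X := s(Y).
Bind Y := one. Substituting into the earlier bindings gives W := pair(tree(s(one), one), one), X := s(one), R := one.
Applying the MGU to either side gives tree(s(s(pair(pair(tree(s(one), one), one), s(one)))), pair(one, one)).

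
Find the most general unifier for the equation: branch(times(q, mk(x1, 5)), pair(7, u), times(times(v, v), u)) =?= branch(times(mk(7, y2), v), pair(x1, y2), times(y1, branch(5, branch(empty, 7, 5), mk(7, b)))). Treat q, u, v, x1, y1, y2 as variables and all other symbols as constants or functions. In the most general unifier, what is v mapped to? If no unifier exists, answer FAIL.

mk(7, 5)

Decompose branch/3: times(q, mk(x1, 5)) =?= times(mk(7, y2), v),  pair(7, u) =?= pair(x1, y2),  times(times(v, v), u) =?= times(y1, branch(5, branch(empty, 7, 5), mk(7, b))).
Decompose times/2: q =?= mk(7, y2),  mk(x1, 5) =?= v.
Bind q := mk(7, y2); no other remaining equation mentions q.
Bind v := mk(x1, 5); substituting into the one remaining equation that mentions v gives: times(times(mk(x1, 5), mk(x1, 5)), u) =?= times(y1, branch(5, branch(empty, 7, 5), mk(7, b))).
Decompose pair/2: 7 =?= x1,  u =?= y2.
Bind x1 := 7; substituting into the one remaining equation that mentions x1 gives: times(times(mk(7, 5), mk(7, 5)), u) =?= times(y1, branch(5, branch(empty, 7, 5), mk(7, b))). Substituting into the earlier binding gives v := mk(7, 5).
Bind u := y2; substituting into the remaining equation gives: times(times(mk(7, 5), mk(7, 5)), y2) =?= times(y1, branch(5, branch(empty, 7, 5), mk(7, b))).
Decompose times/2: times(mk(7, 5), mk(7, 5)) =?= y1,  y2 =?= branch(5, branch(empty, 7, 5), mk(7, b)).
Bind y1 := times(mk(7, 5), mk(7, 5)); no other remaining equation mentions y1.
Bind y2 := branch(5, branch(empty, 7, 5), mk(7, b)). Substituting into the earlier bindings gives q := mk(7, branch(5, branch(empty, 7, 5), mk(7, b))), u := branch(5, branch(empty, 7, 5), mk(7, b)).
MGU = { q -> mk(7, branch(5, branch(empty, 7, 5), mk(7, b))), v -> mk(7, 5), x1 -> 7, u -> branch(5, branch(empty, 7, 5), mk(7, b)), y1 -> times(mk(7, 5), mk(7, 5)), y2 -> branch(5, branch(empty, 7, 5), mk(7, b)) }, so v -> mk(7, 5).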